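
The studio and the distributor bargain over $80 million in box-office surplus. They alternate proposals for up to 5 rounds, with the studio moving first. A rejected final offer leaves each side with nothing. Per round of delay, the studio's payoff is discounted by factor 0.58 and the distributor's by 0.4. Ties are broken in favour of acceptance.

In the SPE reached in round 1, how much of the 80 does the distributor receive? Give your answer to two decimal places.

16.56

Round 5 (the studio proposes): the distributor will accept anything ≥ 0, so the studio offers 0 and keeps 80.
Round 4 (the distributor proposes): the studio can get 80 next round, worth 0.58 × 80 = 46.4 now; the distributor offers that and keeps 33.6.
Round 3 (the studio proposes): the distributor can get 33.6 next round, worth 0.4 × 33.6 = 13.44 now; the studio offers that and keeps 66.56.
Round 2 (the distributor proposes): the studio can get 66.56 next round, worth 0.58 × 66.56 = 38.6048 now, so the distributor offers 38.6048, keeping 41.3952.
Round 1 (the studio proposes): the distributor can get 41.3952 next round, worth 0.4 × 41.3952 = 16.55808 now, so the studio offers 16.55808, keeping 63.44192.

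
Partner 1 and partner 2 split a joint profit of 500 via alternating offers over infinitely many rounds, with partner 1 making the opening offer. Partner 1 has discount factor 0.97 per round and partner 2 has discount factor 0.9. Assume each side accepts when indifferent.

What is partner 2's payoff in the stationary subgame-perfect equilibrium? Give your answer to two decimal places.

106.30

When partner 1 proposes, partner 2 accepts any offer worth at least 0.9 times what partner 2 would get by proposing next round; and vice versa.
This gives x = 500 − 0.9y and y = 500 − 0.97x, where x and y are each side's share when it proposes.
Hence (1 − 0.9·0.97)x = 500(1 − 0.9), i.e. 0.127·x = 50.
x ≈ 393.7008; partner 2's share is 500 − x ≈ 106.2992.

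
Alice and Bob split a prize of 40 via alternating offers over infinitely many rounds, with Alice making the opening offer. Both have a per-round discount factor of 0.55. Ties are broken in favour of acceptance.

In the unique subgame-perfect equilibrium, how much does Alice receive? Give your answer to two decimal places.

25.81

In a stationary SPE each proposer offers the other exactly their discounted continuation value.
If Alice keeps x when proposing and Bob keeps y when proposing, then x = 40 − 0.55y and y = 40 − 0.55x.
Solving: x = 40(1 − 0.55) / (1 − 0.55·0.55) = 18 / 0.6975 ≈ 25.8065.
Bob gets 40 − 25.8065 ≈ 14.1935.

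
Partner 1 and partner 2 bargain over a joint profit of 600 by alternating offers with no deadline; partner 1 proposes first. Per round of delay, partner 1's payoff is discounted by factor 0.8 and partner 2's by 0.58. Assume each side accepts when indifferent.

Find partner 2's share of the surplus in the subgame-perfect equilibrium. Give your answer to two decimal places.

In a stationary SPE each proposer offers the other exactly their discounted continuation value.
If partner 1 keeps x when proposing and partner 2 keeps y when proposing, then x = 600 − 0.58y and y = 600 − 0.8x.
Solving: x = 600(1 − 0.58) / (1 − 0.8·0.58) = 252 / 0.536 ≈ 470.1493.
Partner 2 gets 600 − 470.1493 ≈ 129.8507.

129.85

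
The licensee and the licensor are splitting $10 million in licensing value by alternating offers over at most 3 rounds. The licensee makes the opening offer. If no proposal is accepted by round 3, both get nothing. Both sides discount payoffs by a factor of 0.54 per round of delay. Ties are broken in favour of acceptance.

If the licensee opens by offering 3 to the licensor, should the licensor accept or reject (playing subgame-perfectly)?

Round 3 (the licensee proposes): the licensor will accept anything ≥ 0, so the licensee offers 0 and keeps 10.
Round 2 (the licensor proposes): the licensee can get 10 next round, worth 0.54 × 10 = 5.4 now. The licensor offers 5.4 and keeps 10 − 5.4 = 4.6.
So by rejecting in round 1, the licensor gets 4.6 next round, worth 0.54 × 4.6 = 2.484 now.
Offer 3 ≥ 2.484, so the licensor accepts.

Accept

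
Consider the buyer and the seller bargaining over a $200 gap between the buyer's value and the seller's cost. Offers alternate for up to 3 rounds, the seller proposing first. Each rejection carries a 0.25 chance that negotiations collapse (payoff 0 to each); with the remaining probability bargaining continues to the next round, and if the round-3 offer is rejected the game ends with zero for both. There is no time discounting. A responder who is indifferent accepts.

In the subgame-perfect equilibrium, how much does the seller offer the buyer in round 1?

Round 3 (the seller proposes): the buyer will accept anything ≥ 0, so the seller offers 0 and keeps 200.
Round 2 (the buyer proposes): rejecting gives the seller an expected 0.75 × 200 = 150, so the buyer offers 150, keeping 50.
Round 1 (the seller proposes): rejecting gives the buyer an expected 0.75 × 50 = 37.5. The seller offers 37.5 and keeps 200 − 37.5 = 162.5.

37.5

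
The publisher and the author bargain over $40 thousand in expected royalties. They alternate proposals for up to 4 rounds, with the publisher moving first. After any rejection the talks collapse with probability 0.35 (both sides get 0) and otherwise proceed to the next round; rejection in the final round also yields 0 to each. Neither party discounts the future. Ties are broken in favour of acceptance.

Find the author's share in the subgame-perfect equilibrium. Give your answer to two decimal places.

20.09

Round 4 (the author proposes): rejection yields 0 for the publisher; the author offers 0 and keeps 40.
Round 3 (the publisher proposes): rejecting gives the author an expected 0.65 × 40 = 26; the publisher offers that and keeps 14.
Round 2 (the author proposes): rejecting gives the publisher an expected 0.65 × 14 = 9.1; the author offers that and keeps 30.9.
Round 1 (the publisher proposes): rejecting gives the author an expected 0.65 × 30.9 = 20.085. The publisher offers 20.085 and keeps 40 − 20.085 = 19.915.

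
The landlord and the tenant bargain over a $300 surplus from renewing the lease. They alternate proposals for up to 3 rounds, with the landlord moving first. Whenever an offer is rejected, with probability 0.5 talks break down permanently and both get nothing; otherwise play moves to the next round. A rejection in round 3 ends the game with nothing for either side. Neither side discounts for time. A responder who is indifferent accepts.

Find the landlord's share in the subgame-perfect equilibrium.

225

Round 3 (the landlord proposes): the tenant will accept anything ≥ 0, so the landlord offers 0 and keeps 300.
Round 2 (the tenant proposes): rejecting gives the landlord an expected 0.5 × 300 = 150; the tenant offers that and keeps 150.
Round 1 (the landlord proposes): rejecting gives the tenant an expected 0.5 × 150 = 75; the landlord offers that and keeps 225.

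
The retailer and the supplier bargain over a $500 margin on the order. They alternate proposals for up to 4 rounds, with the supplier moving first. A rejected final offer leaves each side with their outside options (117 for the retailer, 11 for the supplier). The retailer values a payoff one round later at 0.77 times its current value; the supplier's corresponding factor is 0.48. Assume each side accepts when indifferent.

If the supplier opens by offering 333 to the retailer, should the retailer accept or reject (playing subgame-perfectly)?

Round 4 (the retailer proposes): the supplier gets 11 if talks fail, so the retailer offers 11 and keeps 489.
Round 3 (the supplier proposes): the retailer can get 489 next round, worth 0.77 × 489 = 376.53 now, so the supplier offers 376.53, keeping 123.47.
Round 2 (the retailer proposes): the supplier can get 123.47 next round, worth 0.48 × 123.47 = 59.2656 now, so the retailer offers 59.2656, keeping 440.7344.
So by rejecting in round 1, the retailer gets 440.7344 next round, worth 0.77 × 440.7344 = 339.365488 now.
Offer 333 < 339.365488, so the retailer rejects.

Reject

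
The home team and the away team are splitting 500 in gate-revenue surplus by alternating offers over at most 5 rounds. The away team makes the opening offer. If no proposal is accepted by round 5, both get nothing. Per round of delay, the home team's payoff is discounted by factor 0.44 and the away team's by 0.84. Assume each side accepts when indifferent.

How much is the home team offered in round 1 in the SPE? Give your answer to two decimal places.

48.21

Round 5 (the away team proposes): rejection yields 0 for the home team; the away team offers 0 and keeps 500.
Round 4 (the home team proposes): the away team can get 500 next round, worth 0.84 × 500 = 420 now; the home team offers that and keeps 80.
Round 3 (the away team proposes): the home team can get 80 next round, worth 0.44 × 80 = 35.2 now; the away team offers that and keeps 464.8.
Round 2 (the home team proposes): the away team can get 464.8 next round, worth 0.84 × 464.8 = 390.432 now, so the home team offers 390.432, keeping 109.568.
Round 1 (the away team proposes): the home team can get 109.568 next round, worth 0.44 × 109.568 = 48.20992 now. The away team offers 48.20992 and keeps 500 − 48.20992 = 451.79008.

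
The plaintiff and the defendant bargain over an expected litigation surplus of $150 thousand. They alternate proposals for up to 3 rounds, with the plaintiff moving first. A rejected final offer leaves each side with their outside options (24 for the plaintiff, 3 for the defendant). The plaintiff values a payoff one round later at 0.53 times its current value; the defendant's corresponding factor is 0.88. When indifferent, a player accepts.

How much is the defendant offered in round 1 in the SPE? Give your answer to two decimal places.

63.44

Round 3 (the plaintiff proposes): the defendant gets 3 if talks fail, so the plaintiff offers 3 and keeps 147.
Round 2 (the defendant proposes): the plaintiff can get 147 next round, worth 0.53 × 147 = 77.91 now; the defendant offers that and keeps 72.09.
Round 1 (the plaintiff proposes): the defendant can get 72.09 next round, worth 0.88 × 72.09 = 63.4392 now, so the plaintiff offers 63.4392, keeping 86.5608.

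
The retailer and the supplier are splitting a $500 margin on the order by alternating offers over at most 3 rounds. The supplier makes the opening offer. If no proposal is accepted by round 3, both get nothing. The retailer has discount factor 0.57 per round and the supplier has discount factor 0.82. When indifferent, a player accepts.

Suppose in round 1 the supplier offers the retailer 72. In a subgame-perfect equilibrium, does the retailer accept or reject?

Accept

Round 3 (the supplier proposes): rejection yields 0 for the retailer; the supplier offers 0 and keeps 500.
Round 2 (the retailer proposes): the supplier can get 500 next round, worth 0.82 × 500 = 410 now; the retailer offers that and keeps 90.
So by rejecting in round 1, the retailer gets 90 next round, worth 0.57 × 90 = 51.3 now.
Offer 72 ≥ 51.3, so the retailer accepts.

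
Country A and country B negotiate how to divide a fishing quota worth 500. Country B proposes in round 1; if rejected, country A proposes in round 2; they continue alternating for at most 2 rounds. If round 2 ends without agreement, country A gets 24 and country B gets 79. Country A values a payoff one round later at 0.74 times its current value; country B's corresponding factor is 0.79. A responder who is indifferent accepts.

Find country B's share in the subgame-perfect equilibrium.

188.46

Round 2 (country A proposes): country B gets 79 if talks fail, so country A offers 79 and keeps 421.
Round 1 (country B proposes): country A can get 421 next round, worth 0.74 × 421 = 311.54 now; country B offers that and keeps 188.46.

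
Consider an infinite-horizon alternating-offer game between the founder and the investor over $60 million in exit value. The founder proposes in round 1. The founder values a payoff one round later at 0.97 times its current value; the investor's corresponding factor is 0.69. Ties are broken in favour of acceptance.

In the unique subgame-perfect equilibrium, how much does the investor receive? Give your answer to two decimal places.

3.76

When the founder proposes, the investor accepts any offer worth at least 0.69 times what the investor would get by proposing next round; and vice versa.
This gives x = 60 − 0.69y and y = 60 − 0.97x, where x and y are each side's share when it proposes.
Hence (1 − 0.69·0.97)x = 60(1 − 0.69), i.e. 0.3307·x = 18.6.
x ≈ 56.2443; the investor's share is 60 − x ≈ 3.7557.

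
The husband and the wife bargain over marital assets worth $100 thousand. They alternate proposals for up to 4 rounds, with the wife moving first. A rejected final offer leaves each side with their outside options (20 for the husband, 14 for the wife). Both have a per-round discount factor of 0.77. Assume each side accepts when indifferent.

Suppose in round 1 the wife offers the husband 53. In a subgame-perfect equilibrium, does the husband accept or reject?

Work out the husband's continuation value if the offer is rejected.
Round 4 (the husband proposes): the wife gets 14 if talks fail, so the husband offers 14 and keeps 86.
Round 3 (the wife proposes): the husband can get 86 next round, worth 0.77 × 86 = 66.22 now; the wife offers that and keeps 33.78.
Round 2 (the husband proposes): the wife can get 33.78 next round, worth 0.77 × 33.78 = 26.0106 now; the husband offers that and keeps 73.9894.
So by rejecting in round 1, the husband gets 73.9894 next round, worth 0.77 × 73.9894 = 56.971838 now.
Offer 53 < 56.971838, so the husband rejects.

Reject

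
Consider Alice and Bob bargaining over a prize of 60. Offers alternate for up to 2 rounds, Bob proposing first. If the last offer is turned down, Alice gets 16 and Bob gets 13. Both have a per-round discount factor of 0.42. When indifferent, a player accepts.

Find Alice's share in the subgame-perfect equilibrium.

Round 2 (Alice proposes): Bob gets 13 if talks fail, so Alice offers 13 and keeps 47.
Round 1 (Bob proposes): Alice can get 47 next round, worth 0.42 × 47 = 19.74 now. Bob offers 19.74 and keeps 60 − 19.74 = 40.26.

19.74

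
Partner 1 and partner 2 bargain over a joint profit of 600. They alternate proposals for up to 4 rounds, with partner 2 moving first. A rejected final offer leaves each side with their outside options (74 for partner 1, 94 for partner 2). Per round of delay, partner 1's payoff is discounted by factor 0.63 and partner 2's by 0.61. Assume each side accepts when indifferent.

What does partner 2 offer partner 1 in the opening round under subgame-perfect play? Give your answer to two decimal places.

Round 4 (partner 1 proposes): partner 2 gets 94 if talks fail, so partner 1 offers 94 and keeps 506.
Round 3 (partner 2 proposes): partner 1 can get 506 next round, worth 0.63 × 506 = 318.78 now. Partner 2 offers 318.78 and keeps 600 − 318.78 = 281.22.
Round 2 (partner 1 proposes): partner 2 can get 281.22 next round, worth 0.61 × 281.22 = 171.5442 now. Partner 1 offers 171.5442 and keeps 600 − 171.5442 = 428.4558.
Round 1 (partner 2 proposes): partner 1 can get 428.4558 next round, worth 0.63 × 428.4558 = 269.927154 now; partner 2 offers that and keeps 330.072846.

269.93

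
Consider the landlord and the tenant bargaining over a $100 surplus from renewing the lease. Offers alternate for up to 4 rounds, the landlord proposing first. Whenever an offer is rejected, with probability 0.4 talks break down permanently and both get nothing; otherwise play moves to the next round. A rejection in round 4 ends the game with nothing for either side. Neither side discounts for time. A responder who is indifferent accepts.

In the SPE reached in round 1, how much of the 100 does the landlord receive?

54.4

Round 4 (the tenant proposes): rejection yields 0 for the landlord; the tenant offers 0 and keeps 100.
Round 3 (the landlord proposes): rejecting gives the tenant an expected 0.6 × 100 = 60, so the landlord offers 60, keeping 40.
Round 2 (the tenant proposes): rejecting gives the landlord an expected 0.6 × 40 = 24. The tenant offers 24 and keeps 100 − 24 = 76.
Round 1 (the landlord proposes): rejecting gives the tenant an expected 0.6 × 76 = 45.6; the landlord offers that and keeps 54.4.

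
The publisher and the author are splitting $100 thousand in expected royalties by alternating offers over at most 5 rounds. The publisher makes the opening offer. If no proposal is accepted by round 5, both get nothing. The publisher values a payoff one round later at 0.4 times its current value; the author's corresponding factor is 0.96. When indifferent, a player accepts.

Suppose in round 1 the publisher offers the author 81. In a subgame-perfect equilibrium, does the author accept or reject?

Round 5 (the publisher proposes): the author will accept anything ≥ 0, so the publisher offers 0 and keeps 100.
Round 4 (the author proposes): the publisher can get 100 next round, worth 0.4 × 100 = 40 now; the author offers that and keeps 60.
Round 3 (the publisher proposes): the author can get 60 next round, worth 0.96 × 60 = 57.6 now, so the publisher offers 57.6, keeping 42.4.
Round 2 (the author proposes): the publisher can get 42.4 next round, worth 0.4 × 42.4 = 16.96 now, so the author offers 16.96, keeping 83.04.
So by rejecting in round 1, the author gets 83.04 next round, worth 0.96 × 83.04 = 79.7184 now.
Offer 81 ≥ 79.7184, so the author accepts.

Accept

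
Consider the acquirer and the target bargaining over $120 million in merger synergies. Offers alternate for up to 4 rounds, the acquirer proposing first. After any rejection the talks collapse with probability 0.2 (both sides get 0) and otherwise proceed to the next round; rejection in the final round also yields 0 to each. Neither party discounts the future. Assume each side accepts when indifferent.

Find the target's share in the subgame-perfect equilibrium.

Round 4 (the target proposes): the acquirer will accept anything ≥ 0, so the target offers 0 and keeps 120.
Round 3 (the acquirer proposes): rejecting gives the target an expected 0.8 × 120 = 96, so the acquirer offers 96, keeping 24.
Round 2 (the target proposes): rejecting gives the acquirer an expected 0.8 × 24 = 19.2, so the target offers 19.2, keeping 100.8.
Round 1 (the acquirer proposes): rejecting gives the target an expected 0.8 × 100.8 = 80.64; the acquirer offers that and keeps 39.36.

80.64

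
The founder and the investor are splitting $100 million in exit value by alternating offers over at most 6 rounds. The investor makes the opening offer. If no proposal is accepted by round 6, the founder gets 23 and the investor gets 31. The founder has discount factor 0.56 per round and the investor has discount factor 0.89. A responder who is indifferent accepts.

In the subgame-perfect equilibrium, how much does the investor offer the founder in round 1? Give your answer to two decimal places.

Round 6 (the founder proposes): the investor gets 31 if talks fail, so the founder offers 31 and keeps 69.
Round 5 (the investor proposes): the founder can get 69 next round, worth 0.56 × 69 = 38.64 now; the investor offers that and keeps 61.36.
Round 4 (the founder proposes): the investor can get 61.36 next round, worth 0.89 × 61.36 = 54.6104 now, so the founder offers 54.6104, keeping 45.3896.
Round 3 (the investor proposes): the founder can get 45.3896 next round, worth 0.56 × 45.3896 = 25.418176 now. The investor offers 25.418176 and keeps 100 − 25.418176 = 74.581824.
Round 2 (the founder proposes): the investor can get 74.581824 next round, worth 0.89 × 74.581824 = 66.37782336 now. The founder offers 66.37782336 and keeps 100 − 66.37782336 = 33.62217664.
Round 1 (the investor proposes): the founder can get 33.62217664 next round, worth 0.56 × 33.62217664 = 18.8284189184 now. The investor offers 18.8284189184 and keeps 100 − 18.8284189184 = 81.1715810816.

18.83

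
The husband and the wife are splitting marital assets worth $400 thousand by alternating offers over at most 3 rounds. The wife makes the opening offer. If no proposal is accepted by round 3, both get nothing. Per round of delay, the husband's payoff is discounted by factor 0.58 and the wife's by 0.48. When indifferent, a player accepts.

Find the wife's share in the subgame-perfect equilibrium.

By backward induction:
Round 3 (the wife proposes): rejection yields 0 for the husband; the wife offers 0 and keeps 400.
Round 2 (the husband proposes): the wife can get 400 next round, worth 0.48 × 400 = 192 now, so the husband offers 192, keeping 208.
Round 1 (the wife proposes): the husband can get 208 next round, worth 0.58 × 208 = 120.64 now, so the wife offers 120.64, keeping 279.36.

279.36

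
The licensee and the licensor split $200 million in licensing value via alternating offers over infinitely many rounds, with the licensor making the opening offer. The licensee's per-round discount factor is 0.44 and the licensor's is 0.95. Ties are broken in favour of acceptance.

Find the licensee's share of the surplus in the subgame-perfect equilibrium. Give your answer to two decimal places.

7.56

In a stationary SPE each proposer offers the other exactly their discounted continuation value.
If the licensor keeps x when proposing and the licensee keeps y when proposing, then x = 200 − 0.44y and y = 200 − 0.95x.
Solving: x = 200(1 − 0.44) / (1 − 0.95·0.44) = 112 / 0.582 ≈ 192.4399.
The licensee gets 200 − 192.4399 ≈ 7.5601.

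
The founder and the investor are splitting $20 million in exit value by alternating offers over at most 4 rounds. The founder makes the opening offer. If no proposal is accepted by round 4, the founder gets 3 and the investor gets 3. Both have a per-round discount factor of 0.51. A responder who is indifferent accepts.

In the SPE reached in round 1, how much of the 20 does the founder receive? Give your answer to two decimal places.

By backward induction:
Round 4 (the investor proposes): the founder gets 3 if talks fail, so the investor offers 3 and keeps 17.
Round 3 (the founder proposes): the investor can get 17 next round, worth 0.51 × 17 = 8.67 now; the founder offers that and keeps 11.33.
Round 2 (the investor proposes): the founder can get 11.33 next round, worth 0.51 × 11.33 = 5.7783 now. The investor offers 5.7783 and keeps 20 − 5.7783 = 14.2217.
Round 1 (the founder proposes): the investor can get 14.2217 next round, worth 0.51 × 14.2217 = 7.253067 now. The founder offers 7.253067 and keeps 20 − 7.253067 = 12.746933.

12.75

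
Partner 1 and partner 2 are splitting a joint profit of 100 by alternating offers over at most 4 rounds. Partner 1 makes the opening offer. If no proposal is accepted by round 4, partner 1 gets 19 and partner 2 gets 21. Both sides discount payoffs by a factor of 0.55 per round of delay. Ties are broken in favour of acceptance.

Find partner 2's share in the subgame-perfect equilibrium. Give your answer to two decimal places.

Round 4 (partner 2 proposes): partner 1 gets 19 if talks fail, so partner 2 offers 19 and keeps 81.
Round 3 (partner 1 proposes): partner 2 can get 81 next round, worth 0.55 × 81 = 44.55 now. Partner 1 offers 44.55 and keeps 100 − 44.55 = 55.45.
Round 2 (partner 2 proposes): partner 1 can get 55.45 next round, worth 0.55 × 55.45 = 30.4975 now. Partner 2 offers 30.4975 and keeps 100 − 30.4975 = 69.5025.
Round 1 (partner 1 proposes): partner 2 can get 69.5025 next round, worth 0.55 × 69.5025 = 38.226375 now. Partner 1 offers 38.226375 and keeps 100 − 38.226375 = 61.773625.

38.23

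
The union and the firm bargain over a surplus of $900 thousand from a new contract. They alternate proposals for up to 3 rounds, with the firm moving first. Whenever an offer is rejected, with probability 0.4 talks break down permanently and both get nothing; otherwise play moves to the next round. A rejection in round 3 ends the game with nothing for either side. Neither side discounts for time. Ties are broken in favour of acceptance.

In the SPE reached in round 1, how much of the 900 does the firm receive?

684

Round 3 (the firm proposes): rejection yields 0 for the union; the firm offers 0 and keeps 900.
Round 2 (the union proposes): rejecting gives the firm an expected 0.6 × 900 = 540, so the union offers 540, keeping 360.
Round 1 (the firm proposes): rejecting gives the union an expected 0.6 × 360 = 216. The firm offers 216 and keeps 900 − 216 = 684.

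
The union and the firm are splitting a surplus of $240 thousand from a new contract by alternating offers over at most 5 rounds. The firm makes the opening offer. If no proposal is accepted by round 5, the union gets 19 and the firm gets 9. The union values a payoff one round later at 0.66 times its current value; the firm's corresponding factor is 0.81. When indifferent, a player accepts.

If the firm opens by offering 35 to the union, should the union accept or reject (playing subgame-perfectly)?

Reject

Work out the union's continuation value if the offer is rejected.
Round 5 (the firm proposes): the union gets 19 if talks fail, so the firm offers 19 and keeps 221.
Round 4 (the union proposes): the firm can get 221 next round, worth 0.81 × 221 = 179.01 now. The union offers 179.01 and keeps 240 − 179.01 = 60.99.
Round 3 (the firm proposes): the union can get 60.99 next round, worth 0.66 × 60.99 = 40.2534 now. The firm offers 40.2534 and keeps 240 − 40.2534 = 199.7466.
Round 2 (the union proposes): the firm can get 199.7466 next round, worth 0.81 × 199.7466 = 161.794746 now; the union offers that and keeps 78.205254.
So by rejecting in round 1, the union gets 78.205254 next round, worth 0.66 × 78.205254 = 51.61546764 now.
Offer 35 < 51.61546764, so the union rejects.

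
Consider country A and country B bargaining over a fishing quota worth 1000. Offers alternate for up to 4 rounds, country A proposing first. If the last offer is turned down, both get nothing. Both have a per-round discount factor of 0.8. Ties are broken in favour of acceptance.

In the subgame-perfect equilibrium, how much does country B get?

672

Solve by backward induction from round 4.
Round 4 (country B proposes): country A will accept anything ≥ 0, so country B offers 0 and keeps 1000.
Round 3 (country A proposes): country B can get 1000 next round, worth 0.8 × 1000 = 800 now, so country A offers 800, keeping 200.
Round 2 (country B proposes): country A can get 200 next round, worth 0.8 × 200 = 160 now; country B offers that and keeps 840.
Round 1 (country A proposes): country B can get 840 next round, worth 0.8 × 840 = 672 now. Country A offers 672 and keeps 1000 − 672 = 328.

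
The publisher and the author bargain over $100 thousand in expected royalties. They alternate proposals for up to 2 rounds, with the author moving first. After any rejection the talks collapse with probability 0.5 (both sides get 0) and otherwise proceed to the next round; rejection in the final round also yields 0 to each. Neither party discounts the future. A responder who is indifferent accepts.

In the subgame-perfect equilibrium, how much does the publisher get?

50

By backward induction:
Round 2 (the publisher proposes): the author will accept anything ≥ 0, so the publisher offers 0 and keeps 100.
Round 1 (the author proposes): rejecting gives the publisher an expected 0.5 × 100 = 50. The author offers 50 and keeps 100 − 50 = 50.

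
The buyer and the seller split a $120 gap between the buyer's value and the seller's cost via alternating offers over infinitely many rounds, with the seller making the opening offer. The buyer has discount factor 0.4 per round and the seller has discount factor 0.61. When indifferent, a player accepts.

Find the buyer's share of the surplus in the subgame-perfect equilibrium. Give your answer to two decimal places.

In a stationary SPE each proposer offers the other exactly their discounted continuation value.
If the seller keeps x when proposing and the buyer keeps y when proposing, then x = 120 − 0.4y and y = 120 − 0.61x.
Solving: x = 120(1 − 0.4) / (1 − 0.61·0.4) = 72 / 0.756 ≈ 95.2381.
The buyer gets 120 − 95.2381 ≈ 24.7619.

24.76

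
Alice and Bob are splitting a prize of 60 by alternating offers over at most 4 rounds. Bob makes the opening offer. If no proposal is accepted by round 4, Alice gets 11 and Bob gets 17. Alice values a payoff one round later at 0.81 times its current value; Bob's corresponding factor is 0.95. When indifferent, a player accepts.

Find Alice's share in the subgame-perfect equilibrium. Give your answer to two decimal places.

29.23

Solve by backward induction from round 4.
Round 4 (Alice proposes): Bob gets 17 if talks fail, so Alice offers 17 and keeps 43.
Round 3 (Bob proposes): Alice can get 43 next round, worth 0.81 × 43 = 34.83 now, so Bob offers 34.83, keeping 25.17.
Round 2 (Alice proposes): Bob can get 25.17 next round, worth 0.95 × 25.17 = 23.9115 now, so Alice offers 23.9115, keeping 36.0885.
Round 1 (Bob proposes): Alice can get 36.0885 next round, worth 0.81 × 36.0885 = 29.231685 now, so Bob offers 29.231685, keeping 30.768315.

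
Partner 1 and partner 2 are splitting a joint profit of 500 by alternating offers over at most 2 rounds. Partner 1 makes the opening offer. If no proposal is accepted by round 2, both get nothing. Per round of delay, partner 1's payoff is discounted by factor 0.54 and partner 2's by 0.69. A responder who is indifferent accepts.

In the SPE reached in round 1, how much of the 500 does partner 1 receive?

155

Round 2 (partner 2 proposes): partner 1 will accept anything ≥ 0, so partner 2 offers 0 and keeps 500.
Round 1 (partner 1 proposes): partner 2 can get 500 next round, worth 0.69 × 500 = 345 now, so partner 1 offers 345, keeping 155.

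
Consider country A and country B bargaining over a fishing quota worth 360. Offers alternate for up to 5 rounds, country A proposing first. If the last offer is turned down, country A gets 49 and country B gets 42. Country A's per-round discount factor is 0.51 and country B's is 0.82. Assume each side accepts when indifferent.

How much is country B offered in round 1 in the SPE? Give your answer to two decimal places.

Round 5 (country A proposes): country B gets 42 if talks fail, so country A offers 42 and keeps 318.
Round 4 (country B proposes): country A can get 318 next round, worth 0.51 × 318 = 162.18 now. Country B offers 162.18 and keeps 360 − 162.18 = 197.82.
Round 3 (country A proposes): country B can get 197.82 next round, worth 0.82 × 197.82 = 162.2124 now. Country A offers 162.2124 and keeps 360 − 162.2124 = 197.7876.
Round 2 (country B proposes): country A can get 197.7876 next round, worth 0.51 × 197.7876 = 100.871676 now, so country B offers 100.871676, keeping 259.128324.
Round 1 (country A proposes): country B can get 259.128324 next round, worth 0.82 × 259.128324 = 212.48522568 now; country A offers that and keeps 147.51477432.

212.49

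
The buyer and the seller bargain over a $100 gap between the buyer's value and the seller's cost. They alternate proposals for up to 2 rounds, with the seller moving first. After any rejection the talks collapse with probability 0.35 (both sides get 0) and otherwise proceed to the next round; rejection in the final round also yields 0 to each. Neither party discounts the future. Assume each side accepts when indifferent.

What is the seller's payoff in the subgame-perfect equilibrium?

Round 2 (the buyer proposes): rejection yields 0 for the seller; the buyer offers 0 and keeps 100.
Round 1 (the seller proposes): rejecting gives the buyer an expected 0.65 × 100 = 65. The seller offers 65 and keeps 100 − 65 = 35.

35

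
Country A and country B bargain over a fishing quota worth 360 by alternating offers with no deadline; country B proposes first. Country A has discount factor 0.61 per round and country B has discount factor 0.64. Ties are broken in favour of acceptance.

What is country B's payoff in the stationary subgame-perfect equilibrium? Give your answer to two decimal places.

230.31

Let x be country B's share when country B proposes and y be country A's share when country A proposes.
Country A accepts iff offered ≥ 0.61·y, so x = 360 − 0.61y. Symmetrically y = 360 − 0.64x.
Substituting: x = 360 − 0.61(360 − 0.64x), giving x(1 − 0.64·0.61) = 360(1 − 0.61).
So x = 360 × 0.39 / 0.6096 ≈ 230.3150, and country A receives 360 − x ≈ 129.6850.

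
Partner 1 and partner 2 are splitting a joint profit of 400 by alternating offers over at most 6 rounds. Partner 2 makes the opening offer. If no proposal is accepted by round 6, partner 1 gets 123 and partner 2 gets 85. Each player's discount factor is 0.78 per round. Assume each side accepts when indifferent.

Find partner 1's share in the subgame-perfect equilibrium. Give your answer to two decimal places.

201.35

Round 6 (partner 1 proposes): partner 2 gets 85 if talks fail, so partner 1 offers 85 and keeps 315.
Round 5 (partner 2 proposes): partner 1 can get 315 next round, worth 0.78 × 315 = 245.7 now, so partner 2 offers 245.7, keeping 154.3.
Round 4 (partner 1 proposes): partner 2 can get 154.3 next round, worth 0.78 × 154.3 = 120.354 now; partner 1 offers that and keeps 279.646.
Round 3 (partner 2 proposes): partner 1 can get 279.646 next round, worth 0.78 × 279.646 = 218.12388 now. Partner 2 offers 218.12388 and keeps 400 − 218.12388 = 181.87612.
Round 2 (partner 1 proposes): partner 2 can get 181.87612 next round, worth 0.78 × 181.87612 = 141.8633736 now. Partner 1 offers 141.8633736 and keeps 400 − 141.8633736 = 258.1366264.
Round 1 (partner 2 proposes): partner 1 can get 258.1366264 next round, worth 0.78 × 258.1366264 = 201.346568592 now. Partner 2 offers 201.346568592 and keeps 400 − 201.346568592 = 198.653431408.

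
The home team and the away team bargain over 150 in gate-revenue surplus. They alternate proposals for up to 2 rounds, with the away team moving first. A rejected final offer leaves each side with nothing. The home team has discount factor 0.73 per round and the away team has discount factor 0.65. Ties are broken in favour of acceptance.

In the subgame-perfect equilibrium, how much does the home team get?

Round 2 (the home team proposes): rejection yields 0 for the away team; the home team offers 0 and keeps 150.
Round 1 (the away team proposes): the home team can get 150 next round, worth 0.73 × 150 = 109.5 now, so the away team offers 109.5, keeping 40.5.

109.5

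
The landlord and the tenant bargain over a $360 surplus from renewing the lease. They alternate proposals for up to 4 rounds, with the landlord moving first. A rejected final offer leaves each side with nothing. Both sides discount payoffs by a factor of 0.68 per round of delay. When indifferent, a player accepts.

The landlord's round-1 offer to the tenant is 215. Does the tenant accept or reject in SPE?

Round 4 (the tenant proposes): the landlord will accept anything ≥ 0, so the tenant offers 0 and keeps 360.
Round 3 (the landlord proposes): the tenant can get 360 next round, worth 0.68 × 360 = 244.8 now; the landlord offers that and keeps 115.2.
Round 2 (the tenant proposes): the landlord can get 115.2 next round, worth 0.68 × 115.2 = 78.336 now; the tenant offers that and keeps 281.664.
So by rejecting in round 1, the tenant gets 281.664 next round, worth 0.68 × 281.664 = 191.53152 now.
Offer 215 ≥ 191.53152, so the tenant accepts.

Accept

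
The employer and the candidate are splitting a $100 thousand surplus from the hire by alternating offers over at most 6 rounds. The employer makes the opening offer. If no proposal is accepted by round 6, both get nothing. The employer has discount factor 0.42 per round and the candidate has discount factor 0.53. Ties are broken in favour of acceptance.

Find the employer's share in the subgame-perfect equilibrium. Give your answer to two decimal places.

59.79

Round 6 (the candidate proposes): rejection yields 0 for the employer; the candidate offers 0 and keeps 100.
Round 5 (the employer proposes): the candidate can get 100 next round, worth 0.53 × 100 = 53 now. The employer offers 53 and keeps 100 − 53 = 47.
Round 4 (the candidate proposes): the employer can get 47 next round, worth 0.42 × 47 = 19.74 now, so the candidate offers 19.74, keeping 80.26.
Round 3 (the employer proposes): the candidate can get 80.26 next round, worth 0.53 × 80.26 = 42.5378 now, so the employer offers 42.5378, keeping 57.4622.
Round 2 (the candidate proposes): the employer can get 57.4622 next round, worth 0.42 × 57.4622 = 24.134124 now, so the candidate offers 24.134124, keeping 75.865876.
Round 1 (the employer proposes): the candidate can get 75.865876 next round, worth 0.53 × 75.865876 = 40.20891428 now. The employer offers 40.20891428 and keeps 100 − 40.20891428 = 59.79108572.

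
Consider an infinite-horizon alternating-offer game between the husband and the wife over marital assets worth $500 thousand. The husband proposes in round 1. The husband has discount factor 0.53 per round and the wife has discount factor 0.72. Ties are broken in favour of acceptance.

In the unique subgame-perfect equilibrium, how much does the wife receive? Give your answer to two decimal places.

273.61

Let x be the husband's share when the husband proposes and y be the wife's share when the wife proposes.
The wife accepts iff offered ≥ 0.72·y, so x = 500 − 0.72y. Symmetrically y = 500 − 0.53x.
Substituting: x = 500 − 0.72(500 − 0.53x), giving x(1 − 0.53·0.72) = 500(1 − 0.72).
So x = 500 × 0.28 / 0.6184 ≈ 226.3907, and the wife receives 500 − x ≈ 273.6093.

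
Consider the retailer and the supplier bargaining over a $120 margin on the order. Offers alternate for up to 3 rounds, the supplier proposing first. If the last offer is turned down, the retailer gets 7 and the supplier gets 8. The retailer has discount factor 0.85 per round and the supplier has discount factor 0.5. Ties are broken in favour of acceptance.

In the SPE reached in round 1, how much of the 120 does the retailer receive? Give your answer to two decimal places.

53.98

Work backward from the last round.
Round 3 (the supplier proposes): the retailer gets 7 if talks fail, so the supplier offers 7 and keeps 113.
Round 2 (the retailer proposes): the supplier can get 113 next round, worth 0.5 × 113 = 56.5 now. The retailer offers 56.5 and keeps 120 − 56.5 = 63.5.
Round 1 (the supplier proposes): the retailer can get 63.5 next round, worth 0.85 × 63.5 = 53.975 now. The supplier offers 53.975 and keeps 120 − 53.975 = 66.025.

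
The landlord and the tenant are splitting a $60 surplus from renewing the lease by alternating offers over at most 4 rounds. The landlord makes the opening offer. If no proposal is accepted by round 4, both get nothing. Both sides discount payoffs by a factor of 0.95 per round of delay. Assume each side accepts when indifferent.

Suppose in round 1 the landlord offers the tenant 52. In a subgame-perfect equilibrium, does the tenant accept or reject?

Round 4 (the tenant proposes): rejection yields 0 for the landlord; the tenant offers 0 and keeps 60.
Round 3 (the landlord proposes): the tenant can get 60 next round, worth 0.95 × 60 = 57 now, so the landlord offers 57, keeping 3.
Round 2 (the tenant proposes): the landlord can get 3 next round, worth 0.95 × 3 = 2.85 now. The tenant offers 2.85 and keeps 60 − 2.85 = 57.15.
So by rejecting in round 1, the tenant gets 57.15 next round, worth 0.95 × 57.15 = 54.2925 now.
Offer 52 < 54.2925, so the tenant rejects.

Reject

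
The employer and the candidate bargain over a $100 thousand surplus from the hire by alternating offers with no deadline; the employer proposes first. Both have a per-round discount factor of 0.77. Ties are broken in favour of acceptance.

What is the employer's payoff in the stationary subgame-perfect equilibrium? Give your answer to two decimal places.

56.50

In a stationary SPE each proposer offers the other exactly their discounted continuation value.
If the employer keeps x when proposing and the candidate keeps y when proposing, then x = 100 − 0.77y and y = 100 − 0.77x.
Solving: x = 100(1 − 0.77) / (1 − 0.77·0.77) = 23 / 0.4071 ≈ 56.4972.
The candidate gets 100 − 56.4972 ≈ 43.5028.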